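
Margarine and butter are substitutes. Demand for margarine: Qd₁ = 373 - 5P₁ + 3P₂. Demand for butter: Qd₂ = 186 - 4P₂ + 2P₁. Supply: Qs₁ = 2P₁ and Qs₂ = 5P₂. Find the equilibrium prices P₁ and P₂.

P₁ = 1305/19, P₂ = 2048/57

Market 1: 373 - 5P₁ + 3P₂ = 2P₁ → 7P₁ - 3P₂ = 373.
Market 2: 9P₂ - 2P₁ = 186.
Eliminating P₂: 9×(1) + 3×(2) gives 57P₁ = 3915, so P₁ = 1305/19.
Back-substitute into (2): P₂ = (186 + 2×1305/19) / 9 = 2048/57.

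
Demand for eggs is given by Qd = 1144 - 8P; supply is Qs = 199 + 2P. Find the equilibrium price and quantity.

P* = 94.5, Q* = 388

Set Qd = Qs: 1144 - 8P = 199 + 2P.
945 = 10P, so P* = 94.5.
Q* = 1144 − 8(94.5) = 388.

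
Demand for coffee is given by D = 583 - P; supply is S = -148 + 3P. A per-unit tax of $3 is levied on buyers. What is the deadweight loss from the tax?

Pre-tax equilibrium: P* = 182.75, Q* = 400.25.
Tax on buyers shifts demand to D = 583 − 1(P + 3) = 580 - P.
580 - P = -148 + 3P gives seller price Ps = 182; buyers pay Pb = 182 + 3 = 185.
New quantity: Q = 583 − 1(185) = 398.
DWL = ½ × 3 × (400.25 − 398) = 3.375.

Deadweight loss = 3.375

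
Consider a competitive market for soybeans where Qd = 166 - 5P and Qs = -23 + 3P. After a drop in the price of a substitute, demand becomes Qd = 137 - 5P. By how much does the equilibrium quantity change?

ΔQ = -10.875

Original equilibrium: P* = 23.625, Q* = 47.875.
New equilibrium: 137 - 5P = -23 + 3P, so 160 = 8P and P' = 20; Q' = 137 − 5(20) = 37.
Change in quantity: 37 − 47.875 = -10.875.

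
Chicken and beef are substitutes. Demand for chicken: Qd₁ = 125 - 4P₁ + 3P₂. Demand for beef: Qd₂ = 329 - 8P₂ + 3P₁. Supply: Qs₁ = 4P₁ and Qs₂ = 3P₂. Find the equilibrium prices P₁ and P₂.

Market 1: 125 - 4P₁ + 3P₂ = 4P₁ → 8P₁ - 3P₂ = 125.
Market 2: 11P₂ - 3P₁ = 329.
Eliminating P₂: 11×(1) + 3×(2) gives 79P₁ = 2362, so P₁ = 2362/79.
Back-substitute into (2): P₂ = (329 + 3×2362/79) / 11 = 3007/79.

P₁ = 2362/79, P₂ = 3007/79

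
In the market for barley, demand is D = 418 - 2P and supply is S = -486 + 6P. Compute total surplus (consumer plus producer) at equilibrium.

Total surplus = 12288

Equilibrium: 418 - 2P = -486 + 6P gives P* = 113, Q* = 192.
Demand choke price: P = 209; supply starts at P = 81.
CS = ½(209 − 113)(192) = 9216; PS = ½(113 − 81)(192) = 3072.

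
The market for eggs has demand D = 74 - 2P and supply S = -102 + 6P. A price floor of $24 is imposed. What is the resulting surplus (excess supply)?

Equilibrium price would be P* = 22, so the floor at 24 binds.
At P = 24: D = 26, S = 42.
Surplus = 42 − 26 = 16.

Surplus = 16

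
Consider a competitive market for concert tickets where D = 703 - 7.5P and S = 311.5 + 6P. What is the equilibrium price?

Set D = S: 703 - 7.5P = 311.5 + 6P.
391.5 = 13.5P, so P* = 29.
Q* = 703 − 7.5(29) = 485.5.

P* = 29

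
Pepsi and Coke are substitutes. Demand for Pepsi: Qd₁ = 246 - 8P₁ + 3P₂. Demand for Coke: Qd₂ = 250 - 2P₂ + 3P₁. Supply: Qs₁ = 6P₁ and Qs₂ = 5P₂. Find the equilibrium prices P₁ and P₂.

P₁ = 2472/89, P₂ = 4238/89

Market 1: 246 - 8P₁ + 3P₂ = 6P₁ → 14P₁ - 3P₂ = 246.
Market 2: 7P₂ - 3P₁ = 250.
Eliminating P₂: 7×(1) + 3×(2) gives 89P₁ = 2472, so P₁ = 2472/89.
Back-substitute into (2): P₂ = (250 + 3×2472/89) / 7 = 4238/89.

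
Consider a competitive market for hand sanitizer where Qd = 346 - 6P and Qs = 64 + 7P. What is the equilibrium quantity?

Set Qd = Qs: 346 - 6P = 64 + 7P.
282 = 13P, so P* = 282/13.
Q* = 346 − 6(282/13) = 2806/13.

Q* = 2806/13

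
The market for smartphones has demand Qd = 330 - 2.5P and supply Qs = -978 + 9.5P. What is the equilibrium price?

P* = 109

Set Qd = Qs: 330 - 2.5P = -978 + 9.5P.
1308 = 12P, so P* = 109.
Q* = 330 − 2.5(109) = 57.5.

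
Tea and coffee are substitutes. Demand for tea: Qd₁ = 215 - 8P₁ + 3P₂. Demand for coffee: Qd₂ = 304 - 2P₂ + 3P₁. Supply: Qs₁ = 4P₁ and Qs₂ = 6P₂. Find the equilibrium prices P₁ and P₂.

P₁ = 2632/87, P₂ = 1431/29

Market 1: 215 - 8P₁ + 3P₂ = 4P₁ → 12P₁ - 3P₂ = 215.
Market 2: 8P₂ - 3P₁ = 304.
Eliminating P₂: 8×(1) + 3×(2) gives 87P₁ = 2632, so P₁ = 2632/87.
Back-substitute into (2): P₂ = (304 + 3×2632/87) / 8 = 1431/29.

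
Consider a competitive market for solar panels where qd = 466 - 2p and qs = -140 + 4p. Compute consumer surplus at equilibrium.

Equilibrium: 466 - 2p = -140 + 4p gives p* = 101, q* = 264.
Demand choke price (qd = 0): p = 233.
CS = ½(233 − 101)(264) = 17424.

Consumer surplus = 17424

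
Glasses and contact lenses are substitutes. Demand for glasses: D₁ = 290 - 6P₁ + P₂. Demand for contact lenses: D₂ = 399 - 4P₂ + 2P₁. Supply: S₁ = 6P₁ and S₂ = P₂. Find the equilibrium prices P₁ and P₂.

Market 1: 290 - 6P₁ + P₂ = 6P₁ → 12P₁ - P₂ = 290.
Market 2: 5P₂ - 2P₁ = 399.
Eliminating P₂: 5×(1) + 1×(2) gives 58P₁ = 1849, so P₁ = 1849/58.
Back-substitute into (2): P₂ = (399 + 2×1849/58) / 5 = 2684/29.

P₁ = 1849/58, P₂ = 2684/29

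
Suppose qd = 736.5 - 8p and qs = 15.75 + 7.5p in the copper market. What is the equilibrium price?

p* = 46.5

Set qd = qs: 736.5 - 8p = 15.75 + 7.5p.
720.75 = 15.5p, so p* = 46.5.
q* = 736.5 − 8(46.5) = 364.5.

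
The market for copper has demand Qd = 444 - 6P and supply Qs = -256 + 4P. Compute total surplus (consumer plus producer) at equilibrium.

Total surplus = 120

Equilibrium: 444 - 6P = -256 + 4P gives P* = 70, Q* = 24.
Demand choke price: P = 74; supply starts at P = 64.
CS = ½(74 − 70)(24) = 48; PS = ½(70 − 64)(24) = 72.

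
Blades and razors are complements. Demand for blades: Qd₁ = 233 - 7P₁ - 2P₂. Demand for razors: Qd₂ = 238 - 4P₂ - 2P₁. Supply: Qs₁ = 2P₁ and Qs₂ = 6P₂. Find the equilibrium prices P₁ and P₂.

P₁ = 927/43, P₂ = 838/43

Market 1: 233 - 7P₁ - 2P₂ = 2P₁ → 9P₁ + 2P₂ = 233.
Market 2: 10P₂ + 2P₁ = 238.
Eliminating P₂: 10×(1) − 2×(2) gives 86P₁ = 1854, so P₁ = 927/43.
Back-substitute into (2): P₂ = (238 − 2×927/43) / 10 = 838/43.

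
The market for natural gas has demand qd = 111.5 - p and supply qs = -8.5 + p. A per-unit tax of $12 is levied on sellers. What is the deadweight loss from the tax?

Pre-tax equilibrium: p* = 60, q* = 51.5.
Tax on sellers shifts supply to qs = -8.5 + 1(p − 12) = -20.5 + p.
111.5 - p = -20.5 + p gives buyer price pb = 66; sellers receive ps = 66 − 12 = 54.
New quantity: q = 111.5 − 1(66) = 45.5.
DWL = ½ × 12 × (51.5 − 45.5) = 36.

Deadweight loss = 36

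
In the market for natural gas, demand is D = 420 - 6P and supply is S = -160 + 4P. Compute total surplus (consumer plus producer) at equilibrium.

Equilibrium: 420 - 6P = -160 + 4P gives P* = 58, Q* = 72.
Demand choke price: P = 70; supply starts at P = 40.
CS = ½(70 − 58)(72) = 432; PS = ½(58 − 40)(72) = 648.

Total surplus = 1080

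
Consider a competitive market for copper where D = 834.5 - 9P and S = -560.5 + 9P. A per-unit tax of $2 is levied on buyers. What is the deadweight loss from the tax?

Deadweight loss = 9

Pre-tax equilibrium: P* = 77.5, Q* = 137.
Tax on buyers shifts demand to D = 834.5 − 9(P + 2) = 816.5 - 9P.
816.5 - 9P = -560.5 + 9P gives seller price Ps = 76.5; buyers pay Pb = 76.5 + 2 = 78.5.
New quantity: Q = 834.5 − 9(78.5) = 128.
DWL = ½ × 2 × (137 − 128) = 9.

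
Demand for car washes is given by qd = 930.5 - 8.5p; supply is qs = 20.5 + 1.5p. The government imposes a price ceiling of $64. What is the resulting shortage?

Shortage = 270

Equilibrium price would be p* = 91, so the ceiling at 64 binds.
At p = 64: qd = 930.5 − 8.5(64) = 386.5, qs = 20.5 + 1.5(64) = 116.5.
Shortage = 386.5 − 116.5 = 270.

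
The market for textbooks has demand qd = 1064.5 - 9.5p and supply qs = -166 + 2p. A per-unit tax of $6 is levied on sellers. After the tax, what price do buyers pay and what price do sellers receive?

Buyers pay 2485/23, sellers receive 2347/23

Pre-tax equilibrium: p* = 107, q* = 48.
Tax on sellers shifts supply to qs = -166 + 2(p − 6) = -178 + 2p.
1064.5 - 9.5p = -178 + 2p gives buyer price pb = 2485/23; sellers receive ps = 2485/23 − 6 = 2347/23.
New quantity: q = 1064.5 − 9.5(2485/23) = 876/23.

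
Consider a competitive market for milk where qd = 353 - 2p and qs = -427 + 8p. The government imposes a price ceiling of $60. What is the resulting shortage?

Shortage = 180

Equilibrium price would be p* = 78, so the ceiling at 60 binds.
At p = 60: qd = 353 − 2(60) = 233, qs = -427 + 8(60) = 53.
Shortage = 233 − 53 = 180.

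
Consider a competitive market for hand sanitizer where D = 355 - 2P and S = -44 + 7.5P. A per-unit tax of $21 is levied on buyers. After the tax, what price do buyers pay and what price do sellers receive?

Pre-tax equilibrium: P* = 42, Q* = 271.
Tax on buyers shifts demand to D = 355 − 2(P + 21) = 313 - 2P.
313 - 2P = -44 + 7.5P gives seller price Ps = 714/19; buyers pay Pb = 714/19 + 21 = 1113/19.
New quantity: Q = 355 − 2(1113/19) = 4519/19.

Buyers pay 1113/19, sellers receive 714/19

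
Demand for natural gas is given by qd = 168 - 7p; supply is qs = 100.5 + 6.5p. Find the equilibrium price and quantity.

p* = 5, q* = 133

Set qd = qs: 168 - 7p = 100.5 + 6.5p.
67.5 = 13.5p, so p* = 5.
q* = 168 − 7(5) = 133.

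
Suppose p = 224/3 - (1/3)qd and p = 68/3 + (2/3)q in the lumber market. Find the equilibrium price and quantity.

Set the two price expressions equal: 224/3 - (1/3)q = 68/3 + (2/3)q.
52 = q, so q* = 52.
p* = 224/3 − (1/3)(52) = 172/3.

p* = 172/3, q* = 52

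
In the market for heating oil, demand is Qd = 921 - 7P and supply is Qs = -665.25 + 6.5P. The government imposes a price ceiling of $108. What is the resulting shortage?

Shortage = 128.25

Equilibrium price would be P* = 117.5, so the ceiling at 108 binds.
At P = 108: Qd = 921 − 7(108) = 165, Qs = -665.25 + 6.5(108) = 36.75.
Shortage = 165 − 36.75 = 128.25.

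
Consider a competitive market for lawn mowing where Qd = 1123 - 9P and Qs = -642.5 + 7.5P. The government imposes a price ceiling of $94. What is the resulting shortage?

Shortage = 214.5

Equilibrium price would be P* = 107, so the ceiling at 94 binds.
At P = 94: Qd = 1123 − 9(94) = 277, Qs = -642.5 + 7.5(94) = 62.5.
Shortage = 277 − 62.5 = 214.5.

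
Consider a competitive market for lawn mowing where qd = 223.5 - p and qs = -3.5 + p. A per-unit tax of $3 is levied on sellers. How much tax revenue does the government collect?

Tax revenue = 325.5

Pre-tax equilibrium: p* = 113.5, q* = 110.
Tax on sellers shifts supply to qs = -3.5 + 1(p − 3) = -6.5 + p.
223.5 - p = -6.5 + p gives buyer price pb = 115; sellers receive ps = 115 − 3 = 112.
New quantity: q = 223.5 − 1(115) = 108.5.
Revenue = 3 × 108.5 = 325.5.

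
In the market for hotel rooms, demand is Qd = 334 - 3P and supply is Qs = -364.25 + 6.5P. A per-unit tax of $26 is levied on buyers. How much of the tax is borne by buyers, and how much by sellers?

Pre-tax equilibrium: P* = 73.5, Q* = 113.5.
Tax on buyers shifts demand to Qd = 334 − 3(P + 26) = 256 - 3P.
256 - 3P = -364.25 + 6.5P gives seller price Ps = 2481/38; buyers pay Pb = 2481/38 + 26 = 3469/38.
New quantity: Q = 334 − 3(3469/38) = 2285/38.
Buyer burden = 3469/38 − 73.5 = 338/19; seller burden = 73.5 − 2481/38 = 156/19.

Buyers bear 338/19, sellers bear 156/19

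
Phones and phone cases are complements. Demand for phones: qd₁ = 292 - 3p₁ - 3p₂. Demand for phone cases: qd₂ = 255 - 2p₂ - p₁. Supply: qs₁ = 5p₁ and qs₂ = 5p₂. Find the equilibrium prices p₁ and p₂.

Market 1: 292 - 3p₁ - 3p₂ = 5p₁ → 8p₁ + 3p₂ = 292.
Market 2: 7p₂ + p₁ = 255.
Eliminating p₂: 7×(1) − 3×(2) gives 53p₁ = 1279, so p₁ = 1279/53.
Back-substitute into (2): p₂ = (255 − 1×1279/53) / 7 = 1748/53.

p₁ = 1279/53, p₂ = 1748/53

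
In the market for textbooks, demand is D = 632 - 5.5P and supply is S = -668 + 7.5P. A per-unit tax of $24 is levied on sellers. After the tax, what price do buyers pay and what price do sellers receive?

Pre-tax equilibrium: P* = 100, Q* = 82.
Tax on sellers shifts supply to S = -668 + 7.5(P − 24) = -848 + 7.5P.
632 - 5.5P = -848 + 7.5P gives buyer price Pb = 1480/13; sellers receive Ps = 1480/13 − 24 = 1168/13.
New quantity: Q = 632 − 5.5(1480/13) = 76/13.

Buyers pay 1480/13, sellers receive 1168/13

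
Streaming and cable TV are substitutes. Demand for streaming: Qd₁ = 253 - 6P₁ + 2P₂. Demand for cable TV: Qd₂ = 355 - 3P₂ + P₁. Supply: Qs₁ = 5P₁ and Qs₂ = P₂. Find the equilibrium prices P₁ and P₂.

P₁ = 41, P₂ = 99

Market 1: 253 - 6P₁ + 2P₂ = 5P₁ → 11P₁ - 2P₂ = 253.
Market 2: 4P₂ - P₁ = 355.
Eliminating P₂: 4×(1) + 2×(2) gives 42P₁ = 1722, so P₁ = 41.
Back-substitute into (2): P₂ = (355 + 1×41) / 4 = 99.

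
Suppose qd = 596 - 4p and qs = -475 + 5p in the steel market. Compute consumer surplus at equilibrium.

Consumer surplus = 1800

Equilibrium: 596 - 4p = -475 + 5p gives p* = 119, q* = 120.
Demand choke price (qd = 0): p = 149.
CS = ½(149 − 119)(120) = 1800.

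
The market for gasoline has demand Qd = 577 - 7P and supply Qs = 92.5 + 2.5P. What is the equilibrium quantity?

Set Qd = Qs: 577 - 7P = 92.5 + 2.5P.
484.5 = 9.5P, so P* = 51.
Q* = 577 − 7(51) = 220.

Q* = 220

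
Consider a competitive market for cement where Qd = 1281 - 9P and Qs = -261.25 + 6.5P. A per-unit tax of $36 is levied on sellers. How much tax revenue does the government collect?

Tax revenue = 278586/31

Pre-tax equilibrium: P* = 99.5, Q* = 385.5.
Tax on sellers shifts supply to Qs = -261.25 + 6.5(P − 36) = -495.25 + 6.5P.
1281 - 9P = -495.25 + 6.5P gives buyer price Pb = 7105/62; sellers receive Ps = 7105/62 − 36 = 4873/62.
New quantity: Q = 1281 − 9(7105/62) = 15477/62.
Revenue = 36 × 15477/62 = 278586/31.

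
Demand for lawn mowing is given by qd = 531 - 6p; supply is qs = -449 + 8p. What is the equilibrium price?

p* = 70

Set qd = qs: 531 - 6p = -449 + 8p.
980 = 14p, so p* = 70.
q* = 531 − 6(70) = 111.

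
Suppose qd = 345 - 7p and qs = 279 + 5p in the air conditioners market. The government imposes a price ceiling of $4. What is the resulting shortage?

Shortage = 18

Equilibrium price would be p* = 5.5, so the ceiling at 4 binds.
At p = 4: qd = 345 − 7(4) = 317, qs = 279 + 5(4) = 299.
Shortage = 317 − 299 = 18.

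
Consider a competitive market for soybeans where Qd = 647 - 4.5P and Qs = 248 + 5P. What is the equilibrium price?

P* = 42

Set Qd = Qs: 647 - 4.5P = 248 + 5P.
399 = 9.5P, so P* = 42.
Q* = 647 − 4.5(42) = 458.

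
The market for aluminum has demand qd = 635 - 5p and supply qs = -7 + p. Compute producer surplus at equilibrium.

Producer surplus = 5000

Equilibrium: 635 - 5p = -7 + p gives p* = 107, q* = 100.
Supply starts at p = 7 (where qs = 0).
PS = ½(107 − 7)(100) = 5000.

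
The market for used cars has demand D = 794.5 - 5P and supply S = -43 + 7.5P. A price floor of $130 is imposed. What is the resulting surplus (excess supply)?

Equilibrium price would be P* = 67, so the floor at 130 binds.
At P = 130: D = 144.5, S = 932.
Surplus = 932 − 144.5 = 787.5.

Surplus = 787.5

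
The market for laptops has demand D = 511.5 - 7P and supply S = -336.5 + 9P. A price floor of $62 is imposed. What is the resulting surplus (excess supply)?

Equilibrium price would be P* = 53, so the floor at 62 binds.
At P = 62: D = 77.5, S = 221.5.
Surplus = 221.5 − 77.5 = 144.

Surplus = 144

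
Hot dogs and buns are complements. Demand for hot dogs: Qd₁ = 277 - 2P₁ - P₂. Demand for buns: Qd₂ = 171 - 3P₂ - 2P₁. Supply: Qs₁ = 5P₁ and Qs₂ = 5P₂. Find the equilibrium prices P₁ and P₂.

Market 1: 277 - 2P₁ - P₂ = 5P₁ → 7P₁ + P₂ = 277.
Market 2: 8P₂ + 2P₁ = 171.
Eliminating P₂: 8×(1) − 1×(2) gives 54P₁ = 2045, so P₁ = 2045/54.
Back-substitute into (2): P₂ = (171 − 2×2045/54) / 8 = 643/54.

P₁ = 2045/54, P₂ = 643/54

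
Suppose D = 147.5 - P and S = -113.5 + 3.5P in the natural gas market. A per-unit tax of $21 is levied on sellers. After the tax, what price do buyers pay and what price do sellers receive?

Buyers pay 223/3, sellers receive 160/3

Pre-tax equilibrium: P* = 58, Q* = 89.5.
Tax on sellers shifts supply to S = -113.5 + 3.5(P − 21) = -187 + 3.5P.
147.5 - P = -187 + 3.5P gives buyer price Pb = 223/3; sellers receive Ps = 223/3 − 21 = 160/3.
New quantity: Q = 147.5 − 1(223/3) = 439/6.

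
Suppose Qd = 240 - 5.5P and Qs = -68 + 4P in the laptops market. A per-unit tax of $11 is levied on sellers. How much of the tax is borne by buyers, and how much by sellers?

Buyers bear 88/19, sellers bear 121/19

Pre-tax equilibrium: P* = 616/19, Q* = 1172/19.
Tax on sellers shifts supply to Qs = -68 + 4(P − 11) = -112 + 4P.
240 - 5.5P = -112 + 4P gives buyer price Pb = 704/19; sellers receive Ps = 704/19 − 11 = 495/19.
New quantity: Q = 240 − 5.5(704/19) = 688/19.
Buyer burden = 704/19 − 616/19 = 88/19; seller burden = 616/19 − 495/19 = 121/19.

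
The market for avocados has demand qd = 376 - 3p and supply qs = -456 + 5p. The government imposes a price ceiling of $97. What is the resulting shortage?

Shortage = 56

Equilibrium price would be p* = 104, so the ceiling at 97 binds.
At p = 97: qd = 376 − 3(97) = 85, qs = -456 + 5(97) = 29.
Shortage = 85 − 29 = 56.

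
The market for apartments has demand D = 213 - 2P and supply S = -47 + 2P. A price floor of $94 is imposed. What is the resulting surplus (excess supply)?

Surplus = 116

Equilibrium price would be P* = 65, so the floor at 94 binds.
At P = 94: D = 25, S = 141.
Surplus = 141 − 25 = 116.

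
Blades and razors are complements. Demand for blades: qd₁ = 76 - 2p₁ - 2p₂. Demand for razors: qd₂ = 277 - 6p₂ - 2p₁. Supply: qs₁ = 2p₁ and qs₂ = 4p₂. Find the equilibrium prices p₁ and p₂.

Market 1: 76 - 2p₁ - 2p₂ = 2p₁ → 4p₁ + 2p₂ = 76.
Market 2: 10p₂ + 2p₁ = 277.
Eliminating p₂: 10×(1) − 2×(2) gives 36p₁ = 206, so p₁ = 103/18.
Back-substitute into (2): p₂ = (277 − 2×103/18) / 10 = 239/9.

p₁ = 103/18, p₂ = 239/9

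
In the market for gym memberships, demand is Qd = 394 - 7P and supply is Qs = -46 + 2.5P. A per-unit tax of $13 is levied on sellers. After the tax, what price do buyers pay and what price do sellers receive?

Buyers pay 945/19, sellers receive 698/19

Pre-tax equilibrium: P* = 880/19, Q* = 1326/19.
Tax on sellers shifts supply to Qs = -46 + 2.5(P − 13) = -78.5 + 2.5P.
394 - 7P = -78.5 + 2.5P gives buyer price Pb = 945/19; sellers receive Ps = 945/19 − 13 = 698/19.
New quantity: Q = 394 − 7(945/19) = 871/19.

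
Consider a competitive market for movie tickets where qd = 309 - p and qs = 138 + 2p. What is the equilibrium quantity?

q* = 252

Set qd = qs: 309 - p = 138 + 2p.
171 = 3p, so p* = 57.
q* = 309 − 1(57) = 252.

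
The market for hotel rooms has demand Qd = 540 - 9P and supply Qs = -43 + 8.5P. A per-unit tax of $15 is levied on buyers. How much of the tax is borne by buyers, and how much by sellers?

Pre-tax equilibrium: P* = 1166/35, Q* = 8406/35.
Tax on buyers shifts demand to Qd = 540 − 9(P + 15) = 405 - 9P.
405 - 9P = -43 + 8.5P gives seller price Ps = 25.6; buyers pay Pb = 25.6 + 15 = 40.6.
New quantity: Q = 540 − 9(40.6) = 174.6.
Buyer burden = 40.6 − 1166/35 = 51/7; seller burden = 1166/35 − 25.6 = 54/7.

Buyers bear 51/7, sellers bear 54/7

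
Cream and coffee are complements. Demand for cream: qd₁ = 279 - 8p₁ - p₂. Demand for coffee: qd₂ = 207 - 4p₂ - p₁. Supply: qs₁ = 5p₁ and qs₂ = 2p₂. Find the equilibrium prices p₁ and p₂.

p₁ = 1467/77, p₂ = 2412/77

Market 1: 279 - 8p₁ - p₂ = 5p₁ → 13p₁ + p₂ = 279.
Market 2: 6p₂ + p₁ = 207.
Eliminating p₂: 6×(1) − 1×(2) gives 77p₁ = 1467, so p₁ = 1467/77.
Back-substitute into (2): p₂ = (207 − 1×1467/77) / 6 = 2412/77.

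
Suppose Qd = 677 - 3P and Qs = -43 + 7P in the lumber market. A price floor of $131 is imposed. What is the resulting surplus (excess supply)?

Surplus = 590

Equilibrium price would be P* = 72, so the floor at 131 binds.
At P = 131: Qd = 284, Qs = 874.
Surplus = 874 − 284 = 590.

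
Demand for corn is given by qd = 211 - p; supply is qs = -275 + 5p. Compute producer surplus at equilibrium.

Equilibrium: 211 - p = -275 + 5p gives p* = 81, q* = 130.
Supply starts at p = 55 (where qs = 0).
PS = ½(81 − 55)(130) = 1690.

Producer surplus = 1690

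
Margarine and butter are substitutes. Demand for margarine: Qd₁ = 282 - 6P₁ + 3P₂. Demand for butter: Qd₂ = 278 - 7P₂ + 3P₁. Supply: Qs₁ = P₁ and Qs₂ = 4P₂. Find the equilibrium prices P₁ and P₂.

P₁ = 984/17, P₂ = 698/17

Market 1: 282 - 6P₁ + 3P₂ = P₁ → 7P₁ - 3P₂ = 282.
Market 2: 11P₂ - 3P₁ = 278.
Eliminating P₂: 11×(1) + 3×(2) gives 68P₁ = 3936, so P₁ = 984/17.
Back-substitute into (2): P₂ = (278 + 3×984/17) / 11 = 698/17.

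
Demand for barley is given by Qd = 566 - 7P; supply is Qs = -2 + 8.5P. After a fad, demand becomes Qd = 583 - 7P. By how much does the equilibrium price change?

Original equilibrium: P* = 1136/31, Q* = 9594/31.
New equilibrium: 583 - 7P = -2 + 8.5P, so 585 = 15.5P and P' = 1170/31; Q' = 583 − 7(1170/31) = 9883/31.
Change in price: 1170/31 − 1136/31 = 34/31.

ΔP = 34/31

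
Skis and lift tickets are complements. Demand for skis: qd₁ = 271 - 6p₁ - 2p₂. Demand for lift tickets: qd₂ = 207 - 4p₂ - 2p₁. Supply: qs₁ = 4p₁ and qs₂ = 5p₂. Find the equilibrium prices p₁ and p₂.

p₁ = 2025/86, p₂ = 764/43

Market 1: 271 - 6p₁ - 2p₂ = 4p₁ → 10p₁ + 2p₂ = 271.
Market 2: 9p₂ + 2p₁ = 207.
Eliminating p₂: 9×(1) − 2×(2) gives 86p₁ = 2025, so p₁ = 2025/86.
Back-substitute into (2): p₂ = (207 − 2×2025/86) / 9 = 764/43.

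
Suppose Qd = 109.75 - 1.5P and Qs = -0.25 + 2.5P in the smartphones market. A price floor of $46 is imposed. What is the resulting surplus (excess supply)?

Equilibrium price would be P* = 27.5, so the floor at 46 binds.
At P = 46: Qd = 40.75, Qs = 114.75.
Surplus = 114.75 − 40.75 = 74.

Surplus = 74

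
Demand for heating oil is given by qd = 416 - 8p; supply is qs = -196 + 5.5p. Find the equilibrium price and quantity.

p* = 136/3, q* = 160/3

Set qd = qs: 416 - 8p = -196 + 5.5p.
612 = 13.5p, so p* = 136/3.
q* = 416 − 8(136/3) = 160/3.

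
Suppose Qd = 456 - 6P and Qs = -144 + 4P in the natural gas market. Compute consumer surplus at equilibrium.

Consumer surplus = 768

Equilibrium: 456 - 6P = -144 + 4P gives P* = 60, Q* = 96.
Demand choke price (Qd = 0): P = 76.
CS = ½(76 − 60)(96) = 768.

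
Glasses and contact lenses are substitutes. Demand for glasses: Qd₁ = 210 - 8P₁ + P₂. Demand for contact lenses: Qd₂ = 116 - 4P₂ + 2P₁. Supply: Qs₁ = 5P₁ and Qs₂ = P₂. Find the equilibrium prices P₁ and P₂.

Market 1: 210 - 8P₁ + P₂ = 5P₁ → 13P₁ - P₂ = 210.
Market 2: 5P₂ - 2P₁ = 116.
Eliminating P₂: 5×(1) + 1×(2) gives 63P₁ = 1166, so P₁ = 1166/63.
Back-substitute into (2): P₂ = (116 + 2×1166/63) / 5 = 1928/63.

P₁ = 1166/63, P₂ = 1928/63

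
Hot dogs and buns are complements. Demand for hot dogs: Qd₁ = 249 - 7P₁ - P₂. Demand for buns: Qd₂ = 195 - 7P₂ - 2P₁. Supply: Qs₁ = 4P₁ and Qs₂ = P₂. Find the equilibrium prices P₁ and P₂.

Market 1: 249 - 7P₁ - P₂ = 4P₁ → 11P₁ + P₂ = 249.
Market 2: 8P₂ + 2P₁ = 195.
Eliminating P₂: 8×(1) − 1×(2) gives 86P₁ = 1797, so P₁ = 1797/86.
Back-substitute into (2): P₂ = (195 − 2×1797/86) / 8 = 1647/86.

P₁ = 1797/86, P₂ = 1647/86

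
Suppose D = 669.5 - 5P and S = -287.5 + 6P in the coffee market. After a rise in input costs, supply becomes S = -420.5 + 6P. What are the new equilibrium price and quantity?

Original equilibrium: P* = 87, Q* = 234.5.
New equilibrium: 669.5 - 5P = -420.5 + 6P, so 1090 = 11P and P' = 1090/11; Q' = 669.5 − 5(1090/11) = 3829/22.

P' = 1090/11, Q' = 3829/22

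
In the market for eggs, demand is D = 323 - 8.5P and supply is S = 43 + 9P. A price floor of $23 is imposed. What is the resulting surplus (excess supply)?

Surplus = 122.5

Equilibrium price would be P* = 16, so the floor at 23 binds.
At P = 23: D = 127.5, S = 250.
Surplus = 250 − 127.5 = 122.5.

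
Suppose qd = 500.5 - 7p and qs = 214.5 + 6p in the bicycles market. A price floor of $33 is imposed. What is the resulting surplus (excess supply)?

Surplus = 143

Equilibrium price would be p* = 22, so the floor at 33 binds.
At p = 33: qd = 269.5, qs = 412.5.
Surplus = 412.5 − 269.5 = 143.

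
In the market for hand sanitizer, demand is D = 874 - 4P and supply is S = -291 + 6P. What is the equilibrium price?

Set D = S: 874 - 4P = -291 + 6P.
1165 = 10P, so P* = 116.5.
Q* = 874 − 4(116.5) = 408.

P* = 116.5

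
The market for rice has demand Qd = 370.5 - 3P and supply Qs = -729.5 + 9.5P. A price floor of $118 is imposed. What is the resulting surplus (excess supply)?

Surplus = 375

Equilibrium price would be P* = 88, so the floor at 118 binds.
At P = 118: Qd = 16.5, Qs = 391.5.
Surplus = 391.5 − 16.5 = 375.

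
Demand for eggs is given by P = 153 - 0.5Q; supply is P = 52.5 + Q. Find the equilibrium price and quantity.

Set the two price expressions equal: 153 - 0.5Q = 52.5 + Q.
100.5 = 1.5Q, so Q* = 67.
P* = 153 − (0.5)(67) = 119.5.

P* = 119.5, Q* = 67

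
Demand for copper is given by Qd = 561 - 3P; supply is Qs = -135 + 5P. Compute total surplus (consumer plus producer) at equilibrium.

Total surplus = 24000

Equilibrium: 561 - 3P = -135 + 5P gives P* = 87, Q* = 300.
Demand choke price: P = 187; supply starts at P = 27.
CS = ½(187 − 87)(300) = 15000; PS = ½(87 − 27)(300) = 9000.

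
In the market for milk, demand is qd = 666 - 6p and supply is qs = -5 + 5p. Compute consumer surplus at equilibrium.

Consumer surplus = 7500

Equilibrium: 666 - 6p = -5 + 5p gives p* = 61, q* = 300.
Demand choke price (qd = 0): p = 111.
CS = ½(111 − 61)(300) = 7500.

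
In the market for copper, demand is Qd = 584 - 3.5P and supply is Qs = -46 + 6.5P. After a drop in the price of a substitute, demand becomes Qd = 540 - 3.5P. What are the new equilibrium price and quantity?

Original equilibrium: P* = 63, Q* = 363.5.
New equilibrium: 540 - 3.5P = -46 + 6.5P, so 586 = 10P and P' = 58.6; Q' = 540 − 3.5(58.6) = 334.9.

P' = 58.6, Q' = 334.9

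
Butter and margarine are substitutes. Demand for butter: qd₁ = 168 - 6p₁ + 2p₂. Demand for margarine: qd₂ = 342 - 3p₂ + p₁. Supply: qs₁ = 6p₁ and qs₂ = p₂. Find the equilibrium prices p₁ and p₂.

Market 1: 168 - 6p₁ + 2p₂ = 6p₁ → 12p₁ - 2p₂ = 168.
Market 2: 4p₂ - p₁ = 342.
Eliminating p₂: 4×(1) + 2×(2) gives 46p₁ = 1356, so p₁ = 678/23.
Back-substitute into (2): p₂ = (342 + 1×678/23) / 4 = 2136/23.

p₁ = 678/23, p₂ = 2136/23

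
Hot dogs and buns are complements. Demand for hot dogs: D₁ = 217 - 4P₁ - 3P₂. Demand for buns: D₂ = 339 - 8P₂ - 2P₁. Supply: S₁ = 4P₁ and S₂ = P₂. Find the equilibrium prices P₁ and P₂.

Market 1: 217 - 4P₁ - 3P₂ = 4P₁ → 8P₁ + 3P₂ = 217.
Market 2: 9P₂ + 2P₁ = 339.
Eliminating P₂: 9×(1) − 3×(2) gives 66P₁ = 936, so P₁ = 156/11.
Back-substitute into (2): P₂ = (339 − 2×156/11) / 9 = 1139/33.

P₁ = 156/11, P₂ = 1139/33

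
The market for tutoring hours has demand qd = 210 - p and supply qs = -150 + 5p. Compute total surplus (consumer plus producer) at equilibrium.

Total surplus = 13500

Equilibrium: 210 - p = -150 + 5p gives p* = 60, q* = 150.
Demand choke price: p = 210; supply starts at p = 30.
CS = ½(210 − 60)(150) = 11250; PS = ½(60 − 30)(150) = 2250.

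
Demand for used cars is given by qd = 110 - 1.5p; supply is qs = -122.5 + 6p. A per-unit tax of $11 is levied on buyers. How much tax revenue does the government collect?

Pre-tax equilibrium: p* = 31, q* = 63.5.
Tax on buyers shifts demand to qd = 110 − 1.5(p + 11) = 93.5 - 1.5p.
93.5 - 1.5p = -122.5 + 6p gives seller price ps = 28.8; buyers pay pb = 28.8 + 11 = 39.8.
New quantity: q = 110 − 1.5(39.8) = 50.3.
Revenue = 11 × 50.3 = 553.3.

Tax revenue = 553.3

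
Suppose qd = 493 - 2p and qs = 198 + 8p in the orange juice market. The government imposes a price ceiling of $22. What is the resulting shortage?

Equilibrium price would be p* = 29.5, so the ceiling at 22 binds.
At p = 22: qd = 493 − 2(22) = 449, qs = 198 + 8(22) = 374.
Shortage = 449 − 374 = 75.

Shortage = 75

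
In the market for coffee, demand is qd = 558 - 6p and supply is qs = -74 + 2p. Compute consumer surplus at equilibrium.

Equilibrium: 558 - 6p = -74 + 2p gives p* = 79, q* = 84.
Demand choke price (qd = 0): p = 93.
CS = ½(93 − 79)(84) = 588.

Consumer surplus = 588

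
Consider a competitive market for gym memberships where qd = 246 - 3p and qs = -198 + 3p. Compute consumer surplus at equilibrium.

Equilibrium: 246 - 3p = -198 + 3p gives p* = 74, q* = 24.
Demand choke price (qd = 0): p = 82.
CS = ½(82 − 74)(24) = 96.

Consumer surplus = 96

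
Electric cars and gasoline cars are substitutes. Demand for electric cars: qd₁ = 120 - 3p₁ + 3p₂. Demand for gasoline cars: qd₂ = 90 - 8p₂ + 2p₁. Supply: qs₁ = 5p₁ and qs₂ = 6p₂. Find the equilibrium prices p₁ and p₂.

Market 1: 120 - 3p₁ + 3p₂ = 5p₁ → 8p₁ - 3p₂ = 120.
Market 2: 14p₂ - 2p₁ = 90.
Eliminating p₂: 14×(1) + 3×(2) gives 106p₁ = 1950, so p₁ = 975/53.
Back-substitute into (2): p₂ = (90 + 2×975/53) / 14 = 480/53.

p₁ = 975/53, p₂ = 480/53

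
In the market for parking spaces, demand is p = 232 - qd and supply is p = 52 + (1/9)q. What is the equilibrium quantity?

q* = 162

Set the two price expressions equal: 232 - q = 52 + (1/9)q.
180 = (10/9)q, so q* = 162.
p* = 232 − (1)(162) = 70.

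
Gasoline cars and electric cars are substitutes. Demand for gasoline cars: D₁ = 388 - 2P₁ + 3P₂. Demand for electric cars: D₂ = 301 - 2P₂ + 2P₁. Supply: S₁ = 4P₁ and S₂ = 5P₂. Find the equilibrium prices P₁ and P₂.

Market 1: 388 - 2P₁ + 3P₂ = 4P₁ → 6P₁ - 3P₂ = 388.
Market 2: 7P₂ - 2P₁ = 301.
Eliminating P₂: 7×(1) + 3×(2) gives 36P₁ = 3619, so P₁ = 3619/36.
Back-substitute into (2): P₂ = (301 + 2×3619/36) / 7 = 1291/18.

P₁ = 3619/36, P₂ = 1291/18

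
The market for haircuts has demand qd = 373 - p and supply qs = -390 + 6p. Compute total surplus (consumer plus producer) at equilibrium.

Total surplus = 40656

Equilibrium: 373 - p = -390 + 6p gives p* = 109, q* = 264.
Demand choke price: p = 373; supply starts at p = 65.
CS = ½(373 − 109)(264) = 34848; PS = ½(109 − 65)(264) = 5808.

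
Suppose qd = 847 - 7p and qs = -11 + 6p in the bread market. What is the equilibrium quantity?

q* = 385

Set qd = qs: 847 - 7p = -11 + 6p.
858 = 13p, so p* = 66.
q* = 847 − 7(66) = 385.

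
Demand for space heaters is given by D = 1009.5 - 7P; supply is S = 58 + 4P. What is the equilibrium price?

P* = 86.5

Set D = S: 1009.5 - 7P = 58 + 4P.
951.5 = 11P, so P* = 86.5.
Q* = 1009.5 − 7(86.5) = 404.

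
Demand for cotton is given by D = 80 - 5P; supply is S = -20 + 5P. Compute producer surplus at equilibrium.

Producer surplus = 90

Equilibrium: 80 - 5P = -20 + 5P gives P* = 10, Q* = 30.
Supply starts at P = 4 (where S = 0).
PS = ½(10 − 4)(30) = 90.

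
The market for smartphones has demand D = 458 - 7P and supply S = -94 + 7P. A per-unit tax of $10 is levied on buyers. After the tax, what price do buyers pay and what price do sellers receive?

Pre-tax equilibrium: P* = 276/7, Q* = 182.
Tax on buyers shifts demand to D = 458 − 7(P + 10) = 388 - 7P.
388 - 7P = -94 + 7P gives seller price Ps = 241/7; buyers pay Pb = 241/7 + 10 = 311/7.
New quantity: Q = 458 − 7(311/7) = 147.

Buyers pay 311/7, sellers receive 241/7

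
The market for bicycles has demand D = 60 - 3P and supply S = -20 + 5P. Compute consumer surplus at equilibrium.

Equilibrium: 60 - 3P = -20 + 5P gives P* = 10, Q* = 30.
Demand choke price (D = 0): P = 20.
CS = ½(20 − 10)(30) = 150.

Consumer surplus = 150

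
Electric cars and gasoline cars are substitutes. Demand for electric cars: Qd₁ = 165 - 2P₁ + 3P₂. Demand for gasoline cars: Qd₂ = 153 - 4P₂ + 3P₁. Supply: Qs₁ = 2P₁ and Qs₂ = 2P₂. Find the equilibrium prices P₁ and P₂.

Market 1: 165 - 2P₁ + 3P₂ = 2P₁ → 4P₁ - 3P₂ = 165.
Market 2: 6P₂ - 3P₁ = 153.
Eliminating P₂: 6×(1) + 3×(2) gives 15P₁ = 1449, so P₁ = 96.6.
Back-substitute into (2): P₂ = (153 + 3×96.6) / 6 = 73.8.

P₁ = 96.6, P₂ = 73.8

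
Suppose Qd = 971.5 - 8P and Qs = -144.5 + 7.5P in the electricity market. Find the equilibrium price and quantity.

Set Qd = Qs: 971.5 - 8P = -144.5 + 7.5P.
1116 = 15.5P, so P* = 72.
Q* = 971.5 − 8(72) = 395.5.

P* = 72, Q* = 395.5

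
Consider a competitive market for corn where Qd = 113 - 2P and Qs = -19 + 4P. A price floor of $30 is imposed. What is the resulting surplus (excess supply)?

Equilibrium price would be P* = 22, so the floor at 30 binds.
At P = 30: Qd = 53, Qs = 101.
Surplus = 101 − 53 = 48.

Surplus = 48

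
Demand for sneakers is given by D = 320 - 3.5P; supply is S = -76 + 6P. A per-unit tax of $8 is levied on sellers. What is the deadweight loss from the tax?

Pre-tax equilibrium: P* = 792/19, Q* = 3308/19.
Tax on sellers shifts supply to S = -76 + 6(P − 8) = -124 + 6P.
320 - 3.5P = -124 + 6P gives buyer price Pb = 888/19; sellers receive Ps = 888/19 − 8 = 736/19.
New quantity: Q = 320 − 3.5(888/19) = 2972/19.
DWL = ½ × 8 × (3308/19 − 2972/19) = 1344/19.

Deadweight loss = 1344/19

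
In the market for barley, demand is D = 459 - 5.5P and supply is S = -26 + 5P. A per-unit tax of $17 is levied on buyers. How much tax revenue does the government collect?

Tax revenue = 19091/7

Pre-tax equilibrium: P* = 970/21, Q* = 4304/21.
Tax on buyers shifts demand to D = 459 − 5.5(P + 17) = 365.5 - 5.5P.
365.5 - 5.5P = -26 + 5P gives seller price Ps = 261/7; buyers pay Pb = 261/7 + 17 = 380/7.
New quantity: Q = 459 − 5.5(380/7) = 1123/7.
Revenue = 17 × 1123/7 = 19091/7.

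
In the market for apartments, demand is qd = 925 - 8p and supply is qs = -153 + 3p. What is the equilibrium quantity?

q* = 141

Set qd = qs: 925 - 8p = -153 + 3p.
1078 = 11p, so p* = 98.
q* = 925 − 8(98) = 141.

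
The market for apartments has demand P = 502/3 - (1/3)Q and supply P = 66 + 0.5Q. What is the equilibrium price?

P* = 126.8

Set the two price expressions equal: 502/3 - (1/3)Q = 66 + 0.5Q.
304/3 = (5/6)Q, so Q* = 121.6.
P* = 502/3 − (1/3)(121.6) = 126.8.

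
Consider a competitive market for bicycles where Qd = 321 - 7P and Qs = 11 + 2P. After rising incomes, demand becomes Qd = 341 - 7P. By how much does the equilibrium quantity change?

Original equilibrium: P* = 310/9, Q* = 719/9.
New equilibrium: 341 - 7P = 11 + 2P, so 330 = 9P and P' = 110/3; Q' = 341 − 7(110/3) = 253/3.
Change in quantity: 253/3 − 719/9 = 40/9.

ΔQ = 40/9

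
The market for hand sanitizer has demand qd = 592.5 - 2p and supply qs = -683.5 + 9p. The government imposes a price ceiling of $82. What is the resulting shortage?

Equilibrium price would be p* = 116, so the ceiling at 82 binds.
At p = 82: qd = 592.5 − 2(82) = 428.5, qs = -683.5 + 9(82) = 54.5.
Shortage = 428.5 − 54.5 = 374.

Shortage = 374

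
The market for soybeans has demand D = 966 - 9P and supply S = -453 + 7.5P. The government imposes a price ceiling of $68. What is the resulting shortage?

Equilibrium price would be P* = 86, so the ceiling at 68 binds.
At P = 68: D = 966 − 9(68) = 354, S = -453 + 7.5(68) = 57.
Shortage = 354 − 57 = 297.

Shortage = 297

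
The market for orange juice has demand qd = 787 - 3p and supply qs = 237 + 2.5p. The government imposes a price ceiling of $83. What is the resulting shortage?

Equilibrium price would be p* = 100, so the ceiling at 83 binds.
At p = 83: qd = 787 − 3(83) = 538, qs = 237 + 2.5(83) = 444.5.
Shortage = 538 − 444.5 = 93.5.

Shortage = 93.5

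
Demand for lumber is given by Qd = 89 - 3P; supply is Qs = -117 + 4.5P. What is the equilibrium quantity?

Q* = 6.6

Set Qd = Qs: 89 - 3P = -117 + 4.5P.
206 = 7.5P, so P* = 412/15.
Q* = 89 − 3(412/15) = 6.6.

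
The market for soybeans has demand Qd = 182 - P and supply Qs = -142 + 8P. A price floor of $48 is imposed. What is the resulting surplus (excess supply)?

Surplus = 108

Equilibrium price would be P* = 36, so the floor at 48 binds.
At P = 48: Qd = 134, Qs = 242.
Surplus = 242 − 134 = 108.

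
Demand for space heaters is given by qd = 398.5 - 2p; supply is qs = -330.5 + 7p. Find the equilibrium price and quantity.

p* = 81, q* = 236.5

Set qd = qs: 398.5 - 2p = -330.5 + 7p.
729 = 9p, so p* = 81.
q* = 398.5 − 2(81) = 236.5.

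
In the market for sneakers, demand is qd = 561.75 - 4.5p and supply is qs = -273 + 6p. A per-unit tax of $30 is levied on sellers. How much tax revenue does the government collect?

Tax revenue = 26640/7

Pre-tax equilibrium: p* = 79.5, q* = 204.
Tax on sellers shifts supply to qs = -273 + 6(p − 30) = -453 + 6p.
561.75 - 4.5p = -453 + 6p gives buyer price pb = 1353/14; sellers receive ps = 1353/14 − 30 = 933/14.
New quantity: q = 561.75 − 4.5(1353/14) = 888/7.
Revenue = 30 × 888/7 = 26640/7.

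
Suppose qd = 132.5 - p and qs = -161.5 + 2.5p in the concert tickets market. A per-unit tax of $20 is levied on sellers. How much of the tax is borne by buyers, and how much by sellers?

Buyers bear 100/7, sellers bear 40/7

Pre-tax equilibrium: p* = 84, q* = 48.5.
Tax on sellers shifts supply to qs = -161.5 + 2.5(p − 20) = -211.5 + 2.5p.
132.5 - p = -211.5 + 2.5p gives buyer price pb = 688/7; sellers receive ps = 688/7 − 20 = 548/7.
New quantity: q = 132.5 − 1(688/7) = 479/14.
Buyer burden = 688/7 − 84 = 100/7; seller burden = 84 − 548/7 = 40/7.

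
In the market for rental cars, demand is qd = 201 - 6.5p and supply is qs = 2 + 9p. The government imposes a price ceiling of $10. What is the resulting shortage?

Equilibrium price would be p* = 398/31, so the ceiling at 10 binds.
At p = 10: qd = 201 − 6.5(10) = 136, qs = 2 + 9(10) = 92.
Shortage = 136 − 92 = 44.

Shortage = 44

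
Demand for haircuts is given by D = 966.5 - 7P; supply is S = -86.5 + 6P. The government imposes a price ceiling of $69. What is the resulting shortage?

Equilibrium price would be P* = 81, so the ceiling at 69 binds.
At P = 69: D = 966.5 − 7(69) = 483.5, S = -86.5 + 6(69) = 327.5.
Shortage = 483.5 − 327.5 = 156.

Shortage = 156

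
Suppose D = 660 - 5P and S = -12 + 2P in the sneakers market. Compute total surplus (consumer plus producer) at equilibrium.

Total surplus = 11340

Equilibrium: 660 - 5P = -12 + 2P gives P* = 96, Q* = 180.
Demand choke price: P = 132; supply starts at P = 6.
CS = ½(132 − 96)(180) = 3240; PS = ½(96 − 6)(180) = 8100.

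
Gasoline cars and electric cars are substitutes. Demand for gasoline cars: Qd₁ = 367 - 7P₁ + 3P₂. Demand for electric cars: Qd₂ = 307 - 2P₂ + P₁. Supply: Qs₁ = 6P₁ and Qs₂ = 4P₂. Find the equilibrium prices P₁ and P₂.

Market 1: 367 - 7P₁ + 3P₂ = 6P₁ → 13P₁ - 3P₂ = 367.
Market 2: 6P₂ - P₁ = 307.
Eliminating P₂: 6×(1) + 3×(2) gives 75P₁ = 3123, so P₁ = 41.64.
Back-substitute into (2): P₂ = (307 + 1×41.64) / 6 = 4358/75.

P₁ = 41.64, P₂ = 4358/75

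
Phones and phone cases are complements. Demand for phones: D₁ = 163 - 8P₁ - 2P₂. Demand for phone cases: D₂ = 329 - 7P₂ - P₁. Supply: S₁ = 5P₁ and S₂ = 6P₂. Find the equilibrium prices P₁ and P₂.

Market 1: 163 - 8P₁ - 2P₂ = 5P₁ → 13P₁ + 2P₂ = 163.
Market 2: 13P₂ + P₁ = 329.
Eliminating P₂: 13×(1) − 2×(2) gives 167P₁ = 1461, so P₁ = 1461/167.
Back-substitute into (2): P₂ = (329 − 1×1461/167) / 13 = 4114/167.

P₁ = 1461/167, P₂ = 4114/167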